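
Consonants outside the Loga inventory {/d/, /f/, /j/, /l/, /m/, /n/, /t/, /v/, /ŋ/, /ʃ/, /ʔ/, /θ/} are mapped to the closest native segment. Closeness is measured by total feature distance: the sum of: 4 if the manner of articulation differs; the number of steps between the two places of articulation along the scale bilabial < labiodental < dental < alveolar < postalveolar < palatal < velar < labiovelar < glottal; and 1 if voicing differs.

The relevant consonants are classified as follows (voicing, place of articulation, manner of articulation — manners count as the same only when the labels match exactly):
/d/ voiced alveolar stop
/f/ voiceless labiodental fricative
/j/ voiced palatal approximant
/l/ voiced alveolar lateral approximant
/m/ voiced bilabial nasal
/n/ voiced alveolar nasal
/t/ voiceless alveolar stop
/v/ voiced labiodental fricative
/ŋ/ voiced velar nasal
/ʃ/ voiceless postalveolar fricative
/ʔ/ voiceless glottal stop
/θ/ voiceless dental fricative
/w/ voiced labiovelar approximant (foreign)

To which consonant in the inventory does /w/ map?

/j/ is closest: same manner (approximant), place distance 2 (labiovelar→palatal), same voicing; total 2. Next closest is /ŋ/ at distance 5.

j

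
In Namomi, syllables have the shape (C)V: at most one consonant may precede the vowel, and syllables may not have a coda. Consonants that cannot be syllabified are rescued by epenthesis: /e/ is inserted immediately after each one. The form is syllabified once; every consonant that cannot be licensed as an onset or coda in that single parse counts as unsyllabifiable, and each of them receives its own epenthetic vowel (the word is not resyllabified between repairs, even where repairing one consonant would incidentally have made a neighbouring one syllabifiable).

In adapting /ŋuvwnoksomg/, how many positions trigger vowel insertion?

The unsyllabifiable consonants are /v/, /w/, /k/, /m/, /g/; each receives one epenthetic vowel.

5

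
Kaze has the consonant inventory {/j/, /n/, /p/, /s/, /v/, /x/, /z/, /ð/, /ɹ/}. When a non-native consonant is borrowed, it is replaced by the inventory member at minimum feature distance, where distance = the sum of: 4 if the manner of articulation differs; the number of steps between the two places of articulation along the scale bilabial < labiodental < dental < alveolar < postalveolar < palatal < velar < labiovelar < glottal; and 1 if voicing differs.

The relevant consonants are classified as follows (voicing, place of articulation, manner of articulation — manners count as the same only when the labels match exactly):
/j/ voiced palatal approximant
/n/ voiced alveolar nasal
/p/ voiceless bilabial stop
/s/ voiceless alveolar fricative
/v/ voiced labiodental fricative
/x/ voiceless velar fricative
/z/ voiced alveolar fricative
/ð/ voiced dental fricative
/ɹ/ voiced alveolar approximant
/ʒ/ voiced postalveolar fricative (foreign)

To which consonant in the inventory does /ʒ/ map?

/z/ is closest: same manner (fricative), place distance 1 (postalveolar→alveolar), same voicing; total 1. Next closest is /s/ at distance 2.

z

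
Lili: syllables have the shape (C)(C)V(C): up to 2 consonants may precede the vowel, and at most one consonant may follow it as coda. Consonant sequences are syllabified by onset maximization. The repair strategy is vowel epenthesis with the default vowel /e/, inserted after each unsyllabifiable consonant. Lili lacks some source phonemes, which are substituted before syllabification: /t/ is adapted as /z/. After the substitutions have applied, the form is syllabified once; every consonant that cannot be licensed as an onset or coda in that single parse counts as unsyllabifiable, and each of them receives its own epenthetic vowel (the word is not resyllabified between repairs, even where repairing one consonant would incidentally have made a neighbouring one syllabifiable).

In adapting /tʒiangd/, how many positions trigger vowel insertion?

2

After substitution the input is /zʒiangd/.
The unsyllabifiable consonants are /g/, /d/; each receives one epenthetic vowel.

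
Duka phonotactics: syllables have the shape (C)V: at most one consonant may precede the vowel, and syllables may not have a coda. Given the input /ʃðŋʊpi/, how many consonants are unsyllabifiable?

2

Syllabifying with onset maximization leaves /ʃ/, /ð/ stranded (no codas are permitted; onsets are limited to one consonant).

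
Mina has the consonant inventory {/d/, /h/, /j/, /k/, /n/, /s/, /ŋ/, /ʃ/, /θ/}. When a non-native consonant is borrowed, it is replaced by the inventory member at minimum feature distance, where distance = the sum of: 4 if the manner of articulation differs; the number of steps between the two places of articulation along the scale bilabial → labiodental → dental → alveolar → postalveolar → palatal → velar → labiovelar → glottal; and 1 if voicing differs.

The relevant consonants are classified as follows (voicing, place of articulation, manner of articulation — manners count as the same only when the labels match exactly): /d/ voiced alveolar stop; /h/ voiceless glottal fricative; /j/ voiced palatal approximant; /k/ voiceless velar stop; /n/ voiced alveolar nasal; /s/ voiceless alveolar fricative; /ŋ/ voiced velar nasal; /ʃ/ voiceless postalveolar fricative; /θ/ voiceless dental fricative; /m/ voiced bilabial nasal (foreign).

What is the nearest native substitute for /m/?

/n/ is closest: same manner (nasal), place distance 3 (bilabial→alveolar), same voicing; total 3. Next closest is /ŋ/ at distance 6.

n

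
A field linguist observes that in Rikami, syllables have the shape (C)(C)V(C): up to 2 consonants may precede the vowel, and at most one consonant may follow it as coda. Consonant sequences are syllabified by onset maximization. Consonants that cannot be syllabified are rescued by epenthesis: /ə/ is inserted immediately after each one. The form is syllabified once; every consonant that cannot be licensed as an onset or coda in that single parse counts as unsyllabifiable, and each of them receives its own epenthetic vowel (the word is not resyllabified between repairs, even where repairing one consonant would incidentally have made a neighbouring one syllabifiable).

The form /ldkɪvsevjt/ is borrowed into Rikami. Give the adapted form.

Under (C)(C)V(C), the unsyllabifiable consonants are /l/, /j/, /t/ (at most one coda consonant is licensed; onsets may contain at most 2 consonants).
Each unlicensed consonant becomes the onset of a new syllable: /l/ → /lə/, /j/ → /jə/, /t/ → /tə/.

lədkɪvsevjətə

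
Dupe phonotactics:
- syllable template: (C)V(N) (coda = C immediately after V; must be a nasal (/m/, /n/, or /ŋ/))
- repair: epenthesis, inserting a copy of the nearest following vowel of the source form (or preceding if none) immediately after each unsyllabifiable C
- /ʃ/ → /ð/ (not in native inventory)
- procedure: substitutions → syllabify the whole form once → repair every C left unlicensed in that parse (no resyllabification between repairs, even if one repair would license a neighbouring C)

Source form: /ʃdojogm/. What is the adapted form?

ðodojogomo

Substitution: /ʃ/ → /ð/, giving /ðdojogm/.
The consonants /ð/, /g/, /m/ cannot be parsed into a legal (C)V(N) syllable (only a nasal (/m/, /n/, or /ŋ/) is licensed in coda position; onsets are limited to one consonant).
Epenthesis after each stranded consonant: /ð/ → /ðo/, /g/ → /go/, /m/ → /mo/.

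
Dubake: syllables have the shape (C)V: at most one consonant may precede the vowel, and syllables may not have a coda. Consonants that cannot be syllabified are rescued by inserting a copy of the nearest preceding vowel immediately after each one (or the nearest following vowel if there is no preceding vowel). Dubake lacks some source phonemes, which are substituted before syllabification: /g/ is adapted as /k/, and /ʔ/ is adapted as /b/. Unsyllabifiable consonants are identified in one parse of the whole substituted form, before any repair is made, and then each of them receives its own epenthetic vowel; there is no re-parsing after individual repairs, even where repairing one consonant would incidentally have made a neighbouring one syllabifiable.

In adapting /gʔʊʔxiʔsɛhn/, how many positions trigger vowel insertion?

After substitution the input is /kbʊbxibsɛhn/.
The unsyllabifiable consonants are /k/, /b/, /b/, /h/, /n/; each receives one epenthetic vowel.

5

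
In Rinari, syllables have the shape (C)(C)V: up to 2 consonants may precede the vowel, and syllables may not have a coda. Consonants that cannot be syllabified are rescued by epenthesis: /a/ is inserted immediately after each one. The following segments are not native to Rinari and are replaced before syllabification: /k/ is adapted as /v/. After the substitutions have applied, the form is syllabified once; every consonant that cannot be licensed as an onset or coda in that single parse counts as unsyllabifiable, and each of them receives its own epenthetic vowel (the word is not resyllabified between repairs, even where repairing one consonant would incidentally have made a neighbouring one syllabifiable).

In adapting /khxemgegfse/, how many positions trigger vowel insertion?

2

After substitution the input is /vhxemgegfse/.
The unsyllabifiable consonants are /v/, /g/; each receives one epenthetic vowel.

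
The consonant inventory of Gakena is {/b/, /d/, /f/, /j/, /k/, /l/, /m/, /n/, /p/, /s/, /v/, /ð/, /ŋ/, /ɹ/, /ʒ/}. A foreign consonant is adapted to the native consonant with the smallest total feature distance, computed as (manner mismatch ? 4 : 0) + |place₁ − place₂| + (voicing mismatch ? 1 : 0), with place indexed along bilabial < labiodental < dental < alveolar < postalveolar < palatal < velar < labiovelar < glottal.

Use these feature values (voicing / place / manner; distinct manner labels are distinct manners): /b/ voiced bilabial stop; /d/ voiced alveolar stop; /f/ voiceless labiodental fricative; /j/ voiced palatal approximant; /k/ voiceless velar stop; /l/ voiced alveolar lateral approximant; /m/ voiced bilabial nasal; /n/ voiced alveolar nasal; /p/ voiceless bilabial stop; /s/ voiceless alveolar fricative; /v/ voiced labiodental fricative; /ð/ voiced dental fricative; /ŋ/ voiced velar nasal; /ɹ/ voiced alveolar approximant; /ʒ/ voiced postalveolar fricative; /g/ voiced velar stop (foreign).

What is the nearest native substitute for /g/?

/k/ is closest: same manner (stop), place distance 0 (velar→velar), voicing differs (+1); total 1. Next closest is /d/ at distance 3.

k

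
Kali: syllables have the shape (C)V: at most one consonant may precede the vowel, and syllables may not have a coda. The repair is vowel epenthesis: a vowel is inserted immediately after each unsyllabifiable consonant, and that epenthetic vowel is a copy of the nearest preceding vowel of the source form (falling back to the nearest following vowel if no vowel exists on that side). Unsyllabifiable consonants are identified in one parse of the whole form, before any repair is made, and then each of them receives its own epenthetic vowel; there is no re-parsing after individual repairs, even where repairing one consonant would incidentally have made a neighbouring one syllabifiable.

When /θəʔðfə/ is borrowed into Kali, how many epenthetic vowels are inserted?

2

The unsyllabifiable consonants are /ʔ/, /ð/; each receives one epenthetic vowel.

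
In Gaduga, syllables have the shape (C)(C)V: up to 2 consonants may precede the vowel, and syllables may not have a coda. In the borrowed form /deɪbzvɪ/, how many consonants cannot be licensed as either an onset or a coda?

The consonants /b/ cannot be parsed into a legal (C)(C)V syllable (no codas are permitted; onsets may contain at most 2 consonants).

1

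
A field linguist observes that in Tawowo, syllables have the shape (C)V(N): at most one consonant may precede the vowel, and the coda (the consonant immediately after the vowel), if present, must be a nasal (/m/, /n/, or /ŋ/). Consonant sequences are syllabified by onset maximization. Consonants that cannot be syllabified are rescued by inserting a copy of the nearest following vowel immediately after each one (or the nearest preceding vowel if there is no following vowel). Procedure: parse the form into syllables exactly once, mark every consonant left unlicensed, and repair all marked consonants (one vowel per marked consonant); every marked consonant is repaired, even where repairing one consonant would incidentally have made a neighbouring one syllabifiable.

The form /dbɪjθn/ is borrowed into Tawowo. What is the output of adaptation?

Syllabifying with onset maximization leaves /d/, /j/, /θ/, /n/ stranded (only a nasal (/m/, /n/, or /ŋ/) is licensed in coda position; onsets are limited to one consonant).
Inserting the epenthetic vowel yields /d/ → /dɪ/, /j/ → /jɪ/, /θ/ → /θɪ/, /n/ → /nɪ/.

dɪbɪjɪθɪnɪ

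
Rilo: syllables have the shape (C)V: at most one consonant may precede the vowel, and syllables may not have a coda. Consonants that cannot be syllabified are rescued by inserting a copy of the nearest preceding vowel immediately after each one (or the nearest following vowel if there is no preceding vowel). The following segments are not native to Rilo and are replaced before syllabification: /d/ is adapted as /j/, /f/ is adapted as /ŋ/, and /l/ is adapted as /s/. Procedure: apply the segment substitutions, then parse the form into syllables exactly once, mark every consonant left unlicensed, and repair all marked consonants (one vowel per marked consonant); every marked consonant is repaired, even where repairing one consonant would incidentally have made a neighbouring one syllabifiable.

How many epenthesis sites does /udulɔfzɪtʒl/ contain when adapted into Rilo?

4

After substitution the input is /ujusɔŋzɪtʒs/.
The unsyllabifiable consonants are /ŋ/, /t/, /ʒ/, /s/; each receives one epenthetic vowel.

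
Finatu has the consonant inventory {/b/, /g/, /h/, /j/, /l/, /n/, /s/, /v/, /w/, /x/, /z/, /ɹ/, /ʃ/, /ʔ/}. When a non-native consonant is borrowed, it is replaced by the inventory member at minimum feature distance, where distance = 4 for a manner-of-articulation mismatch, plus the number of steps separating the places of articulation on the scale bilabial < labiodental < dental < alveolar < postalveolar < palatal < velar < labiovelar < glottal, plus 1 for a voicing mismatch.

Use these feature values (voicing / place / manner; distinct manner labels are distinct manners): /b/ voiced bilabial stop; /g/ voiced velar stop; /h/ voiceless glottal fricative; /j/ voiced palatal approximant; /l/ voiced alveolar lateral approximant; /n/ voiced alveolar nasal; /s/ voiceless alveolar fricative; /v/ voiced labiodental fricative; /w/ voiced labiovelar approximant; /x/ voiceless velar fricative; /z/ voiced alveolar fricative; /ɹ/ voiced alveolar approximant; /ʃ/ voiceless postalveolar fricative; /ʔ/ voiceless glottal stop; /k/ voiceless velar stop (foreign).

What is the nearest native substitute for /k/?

g

/g/ is closest: same manner (stop), place distance 0 (velar→velar), voicing differs (+1); total 1. Next closest is /ʔ/ at distance 2.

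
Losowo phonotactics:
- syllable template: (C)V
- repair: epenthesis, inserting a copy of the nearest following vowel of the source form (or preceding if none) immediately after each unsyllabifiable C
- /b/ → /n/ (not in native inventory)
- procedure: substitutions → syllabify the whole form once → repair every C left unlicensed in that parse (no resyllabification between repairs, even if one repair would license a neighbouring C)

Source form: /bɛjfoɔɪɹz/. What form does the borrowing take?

Substitution: /b/ → /n/, giving /nɛjfoɔɪɹz/.
Syllabifying with onset maximization leaves /j/, /ɹ/, /z/ stranded (no codas are permitted; onsets are limited to one consonant).
Each unlicensed consonant becomes the onset of a new syllable: /j/ → /jo/, /ɹ/ → /ɹɪ/, /z/ → /zɪ/.

nɛjofoɔɪɹɪzɪ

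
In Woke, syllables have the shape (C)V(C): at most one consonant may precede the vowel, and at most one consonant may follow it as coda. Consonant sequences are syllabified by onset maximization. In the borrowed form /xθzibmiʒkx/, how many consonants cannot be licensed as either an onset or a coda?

4

Syllabifying with onset maximization leaves /x/, /θ/, /k/, /x/ stranded (at most one coda consonant is licensed; onsets are limited to one consonant).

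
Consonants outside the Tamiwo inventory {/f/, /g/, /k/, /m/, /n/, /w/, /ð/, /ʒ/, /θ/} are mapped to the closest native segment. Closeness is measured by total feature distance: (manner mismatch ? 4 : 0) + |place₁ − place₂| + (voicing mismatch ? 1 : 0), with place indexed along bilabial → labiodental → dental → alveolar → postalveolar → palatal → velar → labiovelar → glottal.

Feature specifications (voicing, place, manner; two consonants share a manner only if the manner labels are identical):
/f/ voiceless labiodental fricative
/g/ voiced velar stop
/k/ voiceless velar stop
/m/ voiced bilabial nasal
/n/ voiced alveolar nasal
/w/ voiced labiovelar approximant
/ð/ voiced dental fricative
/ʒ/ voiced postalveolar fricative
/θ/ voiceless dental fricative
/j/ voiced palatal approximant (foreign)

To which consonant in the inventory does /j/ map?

/w/ is closest: same manner (approximant), place distance 2 (palatal→labiovelar), same voicing; total 2. Next closest is /g/ at distance 5.

w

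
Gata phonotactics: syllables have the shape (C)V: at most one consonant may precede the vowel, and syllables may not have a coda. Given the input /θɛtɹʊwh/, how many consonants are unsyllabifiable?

3

The consonants /t/, /w/, /h/ cannot be parsed into a legal (C)V syllable (no codas are permitted; onsets are limited to one consonant).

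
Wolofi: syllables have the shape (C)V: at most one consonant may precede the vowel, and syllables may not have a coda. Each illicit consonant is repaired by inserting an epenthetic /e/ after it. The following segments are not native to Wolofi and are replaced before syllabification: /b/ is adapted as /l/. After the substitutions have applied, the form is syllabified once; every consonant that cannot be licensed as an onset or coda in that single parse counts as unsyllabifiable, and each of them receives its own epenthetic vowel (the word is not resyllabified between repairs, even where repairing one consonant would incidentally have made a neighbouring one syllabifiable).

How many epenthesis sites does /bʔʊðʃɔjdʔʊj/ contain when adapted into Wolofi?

After substitution the input is /lʔʊðʃɔjdʔʊj/.
The unsyllabifiable consonants are /l/, /ð/, /j/, /d/, /j/; each receives one epenthetic vowel.

5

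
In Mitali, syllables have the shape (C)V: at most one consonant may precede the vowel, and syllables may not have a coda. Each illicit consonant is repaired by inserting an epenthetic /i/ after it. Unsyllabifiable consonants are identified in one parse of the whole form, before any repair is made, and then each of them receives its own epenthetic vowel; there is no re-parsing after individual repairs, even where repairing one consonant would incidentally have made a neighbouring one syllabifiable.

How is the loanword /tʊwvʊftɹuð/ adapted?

Syllabifying with onset maximization leaves /w/, /f/, /t/, /ð/ stranded (no codas are permitted; onsets are limited to one consonant).
Epenthesis after each stranded consonant: /w/ → /wi/, /f/ → /fi/, /t/ → /ti/, /ð/ → /ði/.

tʊwivʊfitiɹuði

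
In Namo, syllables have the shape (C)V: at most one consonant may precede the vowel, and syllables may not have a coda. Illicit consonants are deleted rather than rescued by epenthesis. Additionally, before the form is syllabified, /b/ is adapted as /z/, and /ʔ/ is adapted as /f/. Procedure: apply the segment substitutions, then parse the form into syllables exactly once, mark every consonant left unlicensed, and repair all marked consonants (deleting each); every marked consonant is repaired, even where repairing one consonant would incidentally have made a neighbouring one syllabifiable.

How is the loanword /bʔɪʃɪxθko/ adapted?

fɪʃɪko

Substitution: /b/ → /z/, /ʔ/ → /f/, giving /zfɪʃɪxθko/.
Under (C)V, the unsyllabifiable consonants are /z/, /x/, /θ/ (no codas are permitted; onsets are limited to one consonant).
Each unlicensed consonant is deleted: /z/, /x/, /θ/.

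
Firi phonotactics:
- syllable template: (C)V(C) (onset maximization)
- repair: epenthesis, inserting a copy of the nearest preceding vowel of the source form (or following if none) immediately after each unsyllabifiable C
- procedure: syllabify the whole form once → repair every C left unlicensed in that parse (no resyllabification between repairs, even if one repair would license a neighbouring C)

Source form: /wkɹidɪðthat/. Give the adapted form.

The consonants /w/, /k/, /t/ cannot be parsed into a legal (C)V(C) syllable (at most one coda consonant is licensed; onsets are limited to one consonant).
Each unlicensed consonant becomes the onset of a new syllable: /w/ → /wi/, /k/ → /ki/, /t/ → /tɪ/.

wikiɹidɪðtɪhat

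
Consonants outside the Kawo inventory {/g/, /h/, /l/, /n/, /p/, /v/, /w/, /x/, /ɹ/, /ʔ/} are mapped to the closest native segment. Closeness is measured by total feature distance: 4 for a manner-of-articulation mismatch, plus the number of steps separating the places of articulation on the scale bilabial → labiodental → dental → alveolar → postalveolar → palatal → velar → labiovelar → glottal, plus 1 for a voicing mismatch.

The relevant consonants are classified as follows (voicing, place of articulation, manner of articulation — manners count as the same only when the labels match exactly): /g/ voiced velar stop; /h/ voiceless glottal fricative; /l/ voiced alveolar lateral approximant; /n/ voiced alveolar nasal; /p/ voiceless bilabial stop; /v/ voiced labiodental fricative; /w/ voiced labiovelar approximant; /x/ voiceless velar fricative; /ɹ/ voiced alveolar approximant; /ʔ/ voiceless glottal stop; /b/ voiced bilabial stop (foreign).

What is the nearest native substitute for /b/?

/p/ is closest: same manner (stop), place distance 0 (bilabial→bilabial), voicing differs (+1); total 1. Next closest is /v/ at distance 5.

p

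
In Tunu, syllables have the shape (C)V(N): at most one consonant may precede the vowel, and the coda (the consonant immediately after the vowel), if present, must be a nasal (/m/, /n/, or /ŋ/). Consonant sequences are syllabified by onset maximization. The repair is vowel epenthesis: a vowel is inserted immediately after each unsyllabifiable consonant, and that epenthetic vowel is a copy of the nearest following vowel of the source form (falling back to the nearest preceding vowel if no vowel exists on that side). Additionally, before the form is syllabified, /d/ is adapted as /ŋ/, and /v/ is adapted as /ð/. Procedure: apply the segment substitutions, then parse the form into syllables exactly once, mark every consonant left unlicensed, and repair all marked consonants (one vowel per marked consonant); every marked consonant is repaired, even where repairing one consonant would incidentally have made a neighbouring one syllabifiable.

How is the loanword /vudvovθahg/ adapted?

Substitution: /v/ → /ð/, /d/ → /ŋ/, giving /ðuŋðoðθahg/.
Under (C)V(N), the unsyllabifiable consonants are /ð/, /h/, /g/ (only a nasal (/m/, /n/, or /ŋ/) is licensed in coda position; onsets are limited to one consonant).
Epenthesis after each stranded consonant: /ð/ → /ða/, /h/ → /ha/, /g/ → /ga/.

ðuŋðoðaθahaga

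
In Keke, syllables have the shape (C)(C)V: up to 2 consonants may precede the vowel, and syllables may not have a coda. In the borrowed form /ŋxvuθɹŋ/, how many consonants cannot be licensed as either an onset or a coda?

4

Under (C)(C)V, the unsyllabifiable consonants are /ŋ/, /θ/, /ɹ/, /ŋ/ (no codas are permitted; onsets may contain at most 2 consonants).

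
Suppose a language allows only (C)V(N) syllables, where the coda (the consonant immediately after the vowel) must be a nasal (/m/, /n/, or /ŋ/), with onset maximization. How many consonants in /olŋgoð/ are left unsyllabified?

Syllabifying with onset maximization leaves /l/, /ŋ/, /ð/ stranded (only a nasal (/m/, /n/, or /ŋ/) is licensed in coda position; onsets are limited to one consonant).

3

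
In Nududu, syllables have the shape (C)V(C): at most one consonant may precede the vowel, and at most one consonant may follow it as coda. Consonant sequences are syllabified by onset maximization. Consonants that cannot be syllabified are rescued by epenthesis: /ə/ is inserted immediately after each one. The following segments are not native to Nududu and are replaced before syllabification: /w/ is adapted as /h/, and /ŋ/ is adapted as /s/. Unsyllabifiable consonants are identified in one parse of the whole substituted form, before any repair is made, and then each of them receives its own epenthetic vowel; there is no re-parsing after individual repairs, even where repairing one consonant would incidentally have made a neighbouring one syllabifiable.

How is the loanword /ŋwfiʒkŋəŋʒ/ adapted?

səhəfiʒkəsəsʒə

Substitution: /ŋ/ → /s/, /w/ → /h/, giving /shfiʒksəsʒ/.
The consonants /s/, /h/, /k/, /ʒ/ cannot be parsed into a legal (C)V(C) syllable (at most one coda consonant is licensed; onsets are limited to one consonant).
Each unlicensed consonant becomes the onset of a new syllable: /s/ → /sə/, /h/ → /hə/, /k/ → /kə/, /ʒ/ → /ʒə/.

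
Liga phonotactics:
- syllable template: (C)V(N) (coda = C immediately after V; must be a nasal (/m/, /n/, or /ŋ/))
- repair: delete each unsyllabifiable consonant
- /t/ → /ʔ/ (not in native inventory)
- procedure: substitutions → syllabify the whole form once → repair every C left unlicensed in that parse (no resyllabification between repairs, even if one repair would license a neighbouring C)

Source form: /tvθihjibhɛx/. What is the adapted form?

Substitution: /t/ → /ʔ/, giving /ʔvθihjibhɛx/.
Under (C)V(N), the unsyllabifiable consonants are /ʔ/, /v/, /h/, /b/, /x/ (only a nasal (/m/, /n/, or /ŋ/) is licensed in coda position; onsets are limited to one consonant).
Each unlicensed consonant is deleted: /ʔ/, /v/, /h/, /b/, /x/.

θijihɛ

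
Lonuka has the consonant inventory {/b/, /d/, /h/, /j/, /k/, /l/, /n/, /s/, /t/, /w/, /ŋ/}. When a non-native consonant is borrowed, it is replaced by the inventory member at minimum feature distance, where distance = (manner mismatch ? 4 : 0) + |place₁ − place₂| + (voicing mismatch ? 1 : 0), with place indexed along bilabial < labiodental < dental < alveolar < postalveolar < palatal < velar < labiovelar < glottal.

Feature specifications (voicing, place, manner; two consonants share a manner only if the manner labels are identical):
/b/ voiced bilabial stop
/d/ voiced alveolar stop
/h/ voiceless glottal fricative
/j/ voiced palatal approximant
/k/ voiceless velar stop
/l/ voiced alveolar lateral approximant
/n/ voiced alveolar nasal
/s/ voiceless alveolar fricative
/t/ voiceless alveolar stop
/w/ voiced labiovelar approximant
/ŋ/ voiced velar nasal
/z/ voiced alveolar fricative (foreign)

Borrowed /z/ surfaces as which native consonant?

s

/s/ is closest: same manner (fricative), place distance 0 (alveolar→alveolar), voicing differs (+1); total 1. Next closest is /d/ at distance 4.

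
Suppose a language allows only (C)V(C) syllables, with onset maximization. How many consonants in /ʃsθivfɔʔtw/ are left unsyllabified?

Under (C)V(C), the unsyllabifiable consonants are /ʃ/, /s/, /t/, /w/ (at most one coda consonant is licensed; onsets are limited to one consonant).

4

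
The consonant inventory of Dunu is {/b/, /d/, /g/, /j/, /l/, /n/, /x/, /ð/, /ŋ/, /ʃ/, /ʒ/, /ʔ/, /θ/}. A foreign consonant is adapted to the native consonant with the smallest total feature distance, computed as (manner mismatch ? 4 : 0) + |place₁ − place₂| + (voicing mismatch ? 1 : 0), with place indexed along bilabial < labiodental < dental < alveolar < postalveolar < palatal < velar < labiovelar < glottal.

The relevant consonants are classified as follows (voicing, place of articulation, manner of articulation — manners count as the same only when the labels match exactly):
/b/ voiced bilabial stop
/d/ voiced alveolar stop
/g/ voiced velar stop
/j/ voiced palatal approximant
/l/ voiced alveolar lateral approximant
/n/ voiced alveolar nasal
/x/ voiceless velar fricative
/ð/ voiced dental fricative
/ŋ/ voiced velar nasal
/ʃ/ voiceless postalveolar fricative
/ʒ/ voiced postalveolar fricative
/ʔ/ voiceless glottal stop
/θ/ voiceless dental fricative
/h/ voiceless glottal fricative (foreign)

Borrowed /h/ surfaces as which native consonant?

/x/ is closest: same manner (fricative), place distance 2 (glottal→velar), same voicing; total 2. Next closest is /ʃ/ at distance 4.

x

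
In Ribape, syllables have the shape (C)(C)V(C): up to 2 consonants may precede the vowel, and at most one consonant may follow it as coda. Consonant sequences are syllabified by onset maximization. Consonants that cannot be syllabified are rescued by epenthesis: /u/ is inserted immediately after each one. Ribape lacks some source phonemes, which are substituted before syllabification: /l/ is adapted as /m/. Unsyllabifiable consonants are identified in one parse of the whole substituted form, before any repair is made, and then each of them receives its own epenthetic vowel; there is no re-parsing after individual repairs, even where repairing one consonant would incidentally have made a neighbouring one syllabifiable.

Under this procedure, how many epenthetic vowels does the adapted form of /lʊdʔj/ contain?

2

After substitution the input is /mʊdʔj/.
The unsyllabifiable consonants are /ʔ/, /j/; each receives one epenthetic vowel.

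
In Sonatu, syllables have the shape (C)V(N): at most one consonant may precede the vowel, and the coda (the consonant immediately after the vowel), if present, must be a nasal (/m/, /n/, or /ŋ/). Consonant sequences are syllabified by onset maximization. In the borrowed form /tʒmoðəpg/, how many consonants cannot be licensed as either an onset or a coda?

Under (C)V(N), the unsyllabifiable consonants are /t/, /ʒ/, /p/, /g/ (only a nasal (/m/, /n/, or /ŋ/) is licensed in coda position; onsets are limited to one consonant).

4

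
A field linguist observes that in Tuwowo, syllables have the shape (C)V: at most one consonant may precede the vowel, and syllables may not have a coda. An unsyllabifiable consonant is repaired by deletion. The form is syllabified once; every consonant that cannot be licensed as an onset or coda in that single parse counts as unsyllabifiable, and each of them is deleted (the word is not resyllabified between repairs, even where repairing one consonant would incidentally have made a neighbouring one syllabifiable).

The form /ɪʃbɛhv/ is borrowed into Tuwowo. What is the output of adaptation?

ɪbɛ

Under (C)V, the unsyllabifiable consonants are /ʃ/, /h/, /v/ (no codas are permitted; onsets are limited to one consonant).
Deleting the stranded consonants removes /ʃ/, /h/, /v/.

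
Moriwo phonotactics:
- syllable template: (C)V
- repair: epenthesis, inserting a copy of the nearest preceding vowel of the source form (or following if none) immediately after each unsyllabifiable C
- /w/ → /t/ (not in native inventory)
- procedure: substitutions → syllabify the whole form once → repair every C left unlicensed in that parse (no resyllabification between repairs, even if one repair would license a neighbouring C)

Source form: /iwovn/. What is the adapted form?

Substitution: /w/ → /t/, giving /itovn/.
The consonants /v/, /n/ cannot be parsed into a legal (C)V syllable (no codas are permitted; onsets are limited to one consonant).
Inserting the epenthetic vowel yields /v/ → /vo/, /n/ → /no/.

itovono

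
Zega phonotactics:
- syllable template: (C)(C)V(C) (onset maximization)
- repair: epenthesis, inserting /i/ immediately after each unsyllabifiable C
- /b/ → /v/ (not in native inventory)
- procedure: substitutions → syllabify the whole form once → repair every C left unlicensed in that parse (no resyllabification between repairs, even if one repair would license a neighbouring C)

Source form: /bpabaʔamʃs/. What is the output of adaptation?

Substitution: /b/ → /v/, giving /vpavaʔamʃs/.
Under (C)(C)V(C), the unsyllabifiable consonants are /ʃ/, /s/ (at most one coda consonant is licensed; onsets may contain at most 2 consonants).
Each unlicensed consonant becomes the onset of a new syllable: /ʃ/ → /ʃi/, /s/ → /si/.

vpavaʔamʃisi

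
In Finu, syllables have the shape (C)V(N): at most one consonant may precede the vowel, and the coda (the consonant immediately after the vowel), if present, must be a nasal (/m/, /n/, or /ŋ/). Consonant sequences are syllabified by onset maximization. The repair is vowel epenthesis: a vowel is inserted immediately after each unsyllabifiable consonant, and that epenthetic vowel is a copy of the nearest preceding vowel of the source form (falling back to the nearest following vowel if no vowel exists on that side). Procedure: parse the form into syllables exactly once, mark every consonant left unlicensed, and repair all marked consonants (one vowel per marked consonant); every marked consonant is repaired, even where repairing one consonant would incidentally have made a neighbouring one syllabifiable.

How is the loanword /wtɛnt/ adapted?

wɛtɛntɛ

Syllabifying with onset maximization leaves /w/, /t/ stranded (only a nasal (/m/, /n/, or /ŋ/) is licensed in coda position; onsets are limited to one consonant).
Each unlicensed consonant becomes the onset of a new syllable: /w/ → /wɛ/, /t/ → /tɛ/.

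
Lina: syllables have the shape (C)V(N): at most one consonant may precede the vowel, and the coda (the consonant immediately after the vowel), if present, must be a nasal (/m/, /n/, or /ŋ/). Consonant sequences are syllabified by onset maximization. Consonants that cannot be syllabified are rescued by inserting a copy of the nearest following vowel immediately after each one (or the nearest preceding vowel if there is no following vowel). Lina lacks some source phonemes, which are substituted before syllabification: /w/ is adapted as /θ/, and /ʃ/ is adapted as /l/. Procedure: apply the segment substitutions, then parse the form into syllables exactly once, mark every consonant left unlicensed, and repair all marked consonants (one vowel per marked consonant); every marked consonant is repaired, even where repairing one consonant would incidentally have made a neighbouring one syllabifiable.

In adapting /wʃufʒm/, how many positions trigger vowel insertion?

After substitution the input is /θlufʒm/.
The unsyllabifiable consonants are /θ/, /f/, /ʒ/, /m/; each receives one epenthetic vowel.

4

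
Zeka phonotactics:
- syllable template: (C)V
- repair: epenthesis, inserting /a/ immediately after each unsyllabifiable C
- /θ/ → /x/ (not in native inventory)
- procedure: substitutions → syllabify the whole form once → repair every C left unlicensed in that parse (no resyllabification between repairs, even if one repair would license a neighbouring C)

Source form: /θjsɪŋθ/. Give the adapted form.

Substitution: /θ/ → /x/, giving /xjsɪŋx/.
The consonants /x/, /j/, /ŋ/, /x/ cannot be parsed into a legal (C)V syllable (no codas are permitted; onsets are limited to one consonant).
Epenthesis after each stranded consonant: /x/ → /xa/, /j/ → /ja/, /ŋ/ → /ŋa/, /x/ → /xa/.

xajasɪŋaxa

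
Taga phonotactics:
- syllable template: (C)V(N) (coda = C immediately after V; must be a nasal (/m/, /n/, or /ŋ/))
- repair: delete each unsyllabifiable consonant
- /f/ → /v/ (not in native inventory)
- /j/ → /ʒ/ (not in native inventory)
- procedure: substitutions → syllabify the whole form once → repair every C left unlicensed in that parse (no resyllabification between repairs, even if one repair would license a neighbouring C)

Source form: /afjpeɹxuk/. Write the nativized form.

Substitution: /f/ → /v/, /j/ → /ʒ/, giving /avʒpeɹxuk/.
The consonants /v/, /ʒ/, /ɹ/, /k/ cannot be parsed into a legal (C)V(N) syllable (only a nasal (/m/, /n/, or /ŋ/) is licensed in coda position; onsets are limited to one consonant).
Deletion applies to /v/, /ʒ/, /ɹ/, /k/.

apexu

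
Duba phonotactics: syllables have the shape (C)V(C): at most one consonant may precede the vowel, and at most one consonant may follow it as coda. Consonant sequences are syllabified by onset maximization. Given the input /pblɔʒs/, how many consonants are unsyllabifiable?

3

Syllabifying with onset maximization leaves /p/, /b/, /s/ stranded (at most one coda consonant is licensed; onsets are limited to one consonant).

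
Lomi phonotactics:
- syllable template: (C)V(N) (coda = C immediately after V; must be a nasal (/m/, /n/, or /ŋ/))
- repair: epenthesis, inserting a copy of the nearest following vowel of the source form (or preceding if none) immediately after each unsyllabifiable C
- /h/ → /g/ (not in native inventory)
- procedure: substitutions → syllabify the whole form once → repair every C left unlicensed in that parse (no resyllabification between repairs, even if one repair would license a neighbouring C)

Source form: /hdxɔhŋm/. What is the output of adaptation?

gɔdɔxɔgɔŋɔmɔ

Substitution: /h/ → /g/, giving /gdxɔgŋm/.
Syllabifying with onset maximization leaves /g/, /d/, /g/, /ŋ/, /m/ stranded (only a nasal (/m/, /n/, or /ŋ/) is licensed in coda position; onsets are limited to one consonant).
Each unlicensed consonant becomes the onset of a new syllable: /g/ → /gɔ/, /d/ → /dɔ/, /g/ → /gɔ/, /ŋ/ → /ŋɔ/, /m/ → /mɔ/.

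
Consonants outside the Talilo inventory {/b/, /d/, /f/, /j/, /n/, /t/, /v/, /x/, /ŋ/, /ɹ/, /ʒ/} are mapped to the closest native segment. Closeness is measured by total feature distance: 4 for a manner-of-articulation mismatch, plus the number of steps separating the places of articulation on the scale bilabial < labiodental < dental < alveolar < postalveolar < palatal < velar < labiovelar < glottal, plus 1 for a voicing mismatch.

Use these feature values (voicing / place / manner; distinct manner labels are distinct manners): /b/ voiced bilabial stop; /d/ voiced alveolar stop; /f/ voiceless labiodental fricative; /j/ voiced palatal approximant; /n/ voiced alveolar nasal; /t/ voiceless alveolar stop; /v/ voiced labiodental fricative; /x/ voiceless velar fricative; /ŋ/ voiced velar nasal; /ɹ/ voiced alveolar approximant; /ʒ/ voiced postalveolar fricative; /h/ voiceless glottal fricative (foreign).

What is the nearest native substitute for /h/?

x

/x/ is closest: same manner (fricative), place distance 2 (glottal→velar), same voicing; total 2. Next closest is /ʒ/ at distance 5.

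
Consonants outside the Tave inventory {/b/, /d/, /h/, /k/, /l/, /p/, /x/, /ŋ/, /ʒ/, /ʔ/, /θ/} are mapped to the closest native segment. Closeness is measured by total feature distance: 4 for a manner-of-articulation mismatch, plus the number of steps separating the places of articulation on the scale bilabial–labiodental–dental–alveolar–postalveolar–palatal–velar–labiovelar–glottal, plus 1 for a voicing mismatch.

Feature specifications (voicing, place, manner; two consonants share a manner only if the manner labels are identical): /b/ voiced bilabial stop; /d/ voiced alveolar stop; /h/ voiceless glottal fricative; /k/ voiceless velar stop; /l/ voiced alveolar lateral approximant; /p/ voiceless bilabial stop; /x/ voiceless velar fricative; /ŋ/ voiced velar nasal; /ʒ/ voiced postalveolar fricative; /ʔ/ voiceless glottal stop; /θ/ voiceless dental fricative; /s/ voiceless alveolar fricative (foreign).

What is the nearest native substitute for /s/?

θ

/θ/ is closest: same manner (fricative), place distance 1 (alveolar→dental), same voicing; total 1. Next closest is /ʒ/ at distance 2.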